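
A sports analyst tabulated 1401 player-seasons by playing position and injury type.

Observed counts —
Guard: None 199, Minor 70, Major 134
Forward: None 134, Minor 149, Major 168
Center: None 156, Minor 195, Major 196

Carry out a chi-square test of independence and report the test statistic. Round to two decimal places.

Row totals: 403, 451, 547. Column totals: 489, 414, 498. Grand total N = 1401.
Expected counts (row total × column total / N):
  Guard, None: 403×489/1401 = 140.662
  Guard, Minor: 403×414/1401 = 119.088
  Guard, Major: 403×498/1401 = 143.251
  Forward, None: 451×489/1401 = 157.415
  Forward, Minor: 451×414/1401 = 133.272
  Forward, Major: 451×498/1401 = 160.313
  Center, None: 547×489/1401 = 190.923
  Center, Minor: 547×414/1401 = 161.640
  Center, Major: 547×498/1401 = 194.437
Contributions (O − E)²/E:
  (199 − 140.662)²/140.662 = 24.1950
  (70 − 119.088)²/119.088 = 20.2340
  (134 − 143.251)²/143.251 = 0.5974
  (134 − 157.415)²/157.415 = 3.4829
  (149 − 133.272)²/133.272 = 1.8561
  (168 − 160.313)²/160.313 = 0.3686
  (156 − 190.923)²/190.923 = 6.3880
  (195 − 161.640)²/161.640 = 6.8850
  (196 − 194.437)²/194.437 = 0.0126
χ² = 24.1950 + 20.2340 + 0.5974 + 3.4829 + 1.8561 + 0.3686 + 6.3880 + 6.8850 + 0.0126 = 64.02

64.02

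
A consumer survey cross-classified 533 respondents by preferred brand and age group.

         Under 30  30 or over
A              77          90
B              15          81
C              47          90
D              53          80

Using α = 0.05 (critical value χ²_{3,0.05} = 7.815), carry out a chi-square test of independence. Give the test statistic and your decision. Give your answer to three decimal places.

Row totals: 167, 96, 137, 133. Column totals: 192, 341. Grand total N = 533.
Expected counts (row total × column total / N):
  A, Under 30: 167×192/533 = 60.1576
  A, 30 or over: 167×341/533 = 106.8424
  B, Under 30: 96×192/533 = 34.5816
  B, 30 or over: 96×341/533 = 61.4184
  C, Under 30: 137×192/533 = 49.3508
  C, 30 or over: 137×341/533 = 87.6492
  D, Under 30: 133×192/533 = 47.9099
  D, 30 or over: 133×341/533 = 85.0901
Contributions (O − E)²/E:
  (77 − 60.1576)²/60.1576 = 4.7154
  (90 − 106.8424)²/106.8424 = 2.6550
  (15 − 34.5816)²/34.5816 = 11.0880
  (81 − 61.4184)²/61.4184 = 6.2431
  (47 − 49.3508)²/49.3508 = 0.1120
  (90 − 87.6492)²/87.6492 = 0.0630
  (53 − 47.9099)²/47.9099 = 0.5408
  (80 − 85.0901)²/85.0901 = 0.3045
χ² = 4.7154 + 2.6550 + 11.0880 + 6.2431 + 0.1120 + 0.0630 + 0.5408 + 0.3045 = 25.722
df = (4−1)(2−1) = 3. Since 25.722 > 7.815, reject the null hypothesis of independence at α = 0.05.

25.722; reject H₀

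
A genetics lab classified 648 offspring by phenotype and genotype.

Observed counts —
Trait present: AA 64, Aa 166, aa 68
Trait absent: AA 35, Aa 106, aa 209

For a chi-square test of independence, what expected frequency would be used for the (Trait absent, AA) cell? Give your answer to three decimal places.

Row total (Trait absent) = 350; column total (AA) = 99; grand total N = 648.
Expected count = (row total × column total) / N = 350 × 99 / 648 = 53.472.

53.472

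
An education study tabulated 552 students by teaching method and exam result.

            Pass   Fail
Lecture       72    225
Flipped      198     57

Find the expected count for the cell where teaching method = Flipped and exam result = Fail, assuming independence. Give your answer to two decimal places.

Row total (Flipped) = 255; column total (Fail) = 282; grand total N = 552.
Expected count = (row total × column total) / N = 255 × 282 / 552 = 130.27.

130.27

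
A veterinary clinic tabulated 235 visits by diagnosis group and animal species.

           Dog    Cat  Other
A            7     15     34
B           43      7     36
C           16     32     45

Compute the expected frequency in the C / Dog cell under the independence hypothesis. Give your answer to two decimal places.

Row total (C) = 93; column total (Dog) = 66; grand total N = 235.
Expected count = (row total × column total) / N = 93 × 66 / 235 = 26.12.

26.12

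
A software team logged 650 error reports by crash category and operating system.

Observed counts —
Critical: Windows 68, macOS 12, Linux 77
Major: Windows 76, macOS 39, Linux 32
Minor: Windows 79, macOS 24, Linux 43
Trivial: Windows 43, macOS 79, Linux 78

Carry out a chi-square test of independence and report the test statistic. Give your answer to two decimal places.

89.11

Row totals: 157, 147, 146, 200. Column totals: 266, 154, 230. Grand total N = 650.
Expected counts (row total × column total / N):
  Critical, Windows: 157×266/650 = 64.249
  Critical, macOS: 157×154/650 = 37.197
  Critical, Linux: 157×230/650 = 55.554
  Major, Windows: 147×266/650 = 60.157
  Major, macOS: 147×154/650 = 34.828
  Major, Linux: 147×230/650 = 52.015
  Minor, Windows: 146×266/650 = 59.748
  Minor, macOS: 146×154/650 = 34.591
  Minor, Linux: 146×230/650 = 51.662
  Trivial, Windows: 200×266/650 = 81.846
  Trivial, macOS: 200×154/650 = 47.385
  Trivial, Linux: 200×230/650 = 70.769
Contributions (O − E)²/E:
  (68 − 64.249)²/64.249 = 0.2190
  (12 − 37.197)²/37.197 = 17.0683
  (77 − 55.554)²/55.554 = 8.2790
  (76 − 60.157)²/60.157 = 4.1724
  (39 − 34.828)²/34.828 = 0.4998
  (32 − 52.015)²/52.015 = 7.7016
  (79 − 59.748)²/59.748 = 6.2034
  (24 − 34.591)²/34.591 = 3.2427
  (43 − 51.662)²/51.662 = 1.4523
  (43 − 81.846)²/81.846 = 18.4372
  (79 − 47.385)²/47.385 = 21.0933
  (78 − 70.769)²/70.769 = 0.7388
χ² = 0.2190 + 17.0683 + 8.2790 + 4.1724 + 0.4998 + 7.7016 + 6.2034 + 3.2427 + 1.4523 + 18.4372 + 21.0933 + 0.7388 = 89.11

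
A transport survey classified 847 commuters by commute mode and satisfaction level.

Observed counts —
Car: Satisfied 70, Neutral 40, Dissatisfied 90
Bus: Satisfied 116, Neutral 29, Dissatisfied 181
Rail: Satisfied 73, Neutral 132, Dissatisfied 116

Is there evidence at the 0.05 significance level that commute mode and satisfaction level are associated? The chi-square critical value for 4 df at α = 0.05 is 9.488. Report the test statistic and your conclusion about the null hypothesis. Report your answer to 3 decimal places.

Row totals: 200, 326, 321. Column totals: 259, 201, 387. Grand total N = 847.
Expected counts (row total × column total / N):
  Car, Satisfied: 200×259/847 = 61.1570
  Car, Neutral: 200×201/847 = 47.4616
  Car, Dissatisfied: 200×387/847 = 91.3813
  Bus, Satisfied: 326×259/847 = 99.6860
  Bus, Neutral: 326×201/847 = 77.3625
  Bus, Dissatisfied: 326×387/847 = 148.9516
  Rail, Satisfied: 321×259/847 = 98.1570
  Rail, Neutral: 321×201/847 = 76.1759
  Rail, Dissatisfied: 321×387/847 = 146.6671
Contributions (O − E)²/E:
  (70 − 61.1570)²/61.1570 = 1.2787
  (40 − 47.4616)²/47.4616 = 1.1731
  (90 − 91.3813)²/91.3813 = 0.0209
  (116 − 99.6860)²/99.6860 = 2.6698
  (29 − 77.3625)²/77.3625 = 30.2334
  (181 − 148.9516)²/148.9516 = 6.8955
  (73 − 98.1570)²/98.1570 = 6.4476
  (132 − 76.1759)²/76.1759 = 40.9097
  (116 − 146.6671)²/146.6671 = 6.4123
χ² = 1.2787 + 1.1731 + 0.0209 + 2.6698 + 30.2334 + 6.8955 + 6.4476 + 40.9097 + 6.4123 = 96.041
df = (3−1)(3−1) = 4. Since 96.041 > 9.488, reject the null hypothesis of independence at α = 0.05.

96.041; reject H₀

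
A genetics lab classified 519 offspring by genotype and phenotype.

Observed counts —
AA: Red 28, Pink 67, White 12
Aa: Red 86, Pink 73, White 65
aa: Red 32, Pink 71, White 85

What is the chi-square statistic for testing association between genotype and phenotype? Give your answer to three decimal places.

Row totals: 107, 224, 188. Column totals: 146, 211, 162. Grand total N = 519.
Expected counts (row total × column total / N):
  AA, Red: 107×146/519 = 30.10019
  AA, Pink: 107×211/519 = 43.50096
  AA, White: 107×162/519 = 33.39884
  Aa, Red: 224×146/519 = 63.01349
  Aa, Pink: 224×211/519 = 91.06744
  Aa, White: 224×162/519 = 69.91908
  aa, Red: 188×146/519 = 52.88632
  aa, Pink: 188×211/519 = 76.43160
  aa, White: 188×162/519 = 58.68208
Contributions (O − E)²/E:
  (28 − 30.10019)²/30.10019 = 0.1465
  (67 − 43.50096)²/43.50096 = 12.6941
  (12 − 33.39884)²/33.39884 = 13.7104
  (86 − 63.01349)²/63.01349 = 8.3852
  (73 − 91.06744)²/91.06744 = 3.5845
  (65 − 69.91908)²/69.91908 = 0.3461
  (32 − 52.88632)²/52.88632 = 8.2486
  (71 − 76.43160)²/76.43160 = 0.3860
  (85 − 58.68208)²/58.68208 = 11.8031
χ² = 0.1465 + 12.6941 + 13.7104 + 8.3852 + 3.5845 + 0.3461 + 8.2486 + 0.3860 + 11.8031 = 59.305

59.305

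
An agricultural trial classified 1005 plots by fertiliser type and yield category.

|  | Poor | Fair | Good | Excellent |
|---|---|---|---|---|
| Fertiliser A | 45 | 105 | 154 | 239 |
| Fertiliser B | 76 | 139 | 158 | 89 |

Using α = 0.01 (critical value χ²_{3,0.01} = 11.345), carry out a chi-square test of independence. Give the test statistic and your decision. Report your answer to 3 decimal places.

75.289; reject H₀

Row totals: 543, 462. Column totals: 121, 244, 312, 328. Grand total N = 1005.
Expected counts (row total × column total / N):
  Fertiliser A, Poor: 543×121/1005 = 65.3761
  Fertiliser A, Fair: 543×244/1005 = 131.8328
  Fertiliser A, Good: 543×312/1005 = 168.5731
  Fertiliser A, Excellent: 543×328/1005 = 177.2179
  Fertiliser B, Poor: 462×121/1005 = 55.6239
  Fertiliser B, Fair: 462×244/1005 = 112.1672
  Fertiliser B, Good: 462×312/1005 = 143.4269
  Fertiliser B, Excellent: 462×328/1005 = 150.7821
Contributions (O − E)²/E:
  (45 − 65.3761)²/65.3761 = 6.3507
  (105 − 131.8328)²/131.8328 = 5.4615
  (154 − 168.5731)²/168.5731 = 1.2598
  (239 − 177.2179)²/177.2179 = 21.5386
  (76 − 55.6239)²/55.6239 = 7.4642
  (139 − 112.1672)²/112.1672 = 6.4190
  (158 − 143.4269)²/143.4269 = 1.4807
  (89 − 150.7821)²/150.7821 = 25.3149
χ² = 6.3507 + 5.4615 + 1.2598 + 21.5386 + 7.4642 + 6.4190 + 1.4807 + 25.3149 = 75.289
df = (2−1)(4−1) = 3. Since 75.289 > 11.345, reject the null hypothesis of independence at α = 0.01.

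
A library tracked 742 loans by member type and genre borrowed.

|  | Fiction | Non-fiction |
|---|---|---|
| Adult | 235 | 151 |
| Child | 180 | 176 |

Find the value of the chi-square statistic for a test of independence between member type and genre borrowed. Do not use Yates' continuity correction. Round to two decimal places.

8.00

Row totals: 386, 356. Column totals: 415, 327. Grand total N = 742.
Expected counts (row total × column total / N):
  Adult, Fiction: 386×415/742 = 215.889
  Adult, Non-fiction: 386×327/742 = 170.111
  Child, Fiction: 356×415/742 = 199.111
  Child, Non-fiction: 356×327/742 = 156.889
Contributions (O − E)²/E:
  (235 − 215.889)²/215.889 = 1.6918
  (151 − 170.111)²/170.111 = 2.1470
  (180 − 199.111)²/199.111 = 1.8343
  (176 − 156.889)²/156.889 = 2.3280
χ² = 1.6918 + 2.1470 + 1.8343 + 2.3280 = 8.00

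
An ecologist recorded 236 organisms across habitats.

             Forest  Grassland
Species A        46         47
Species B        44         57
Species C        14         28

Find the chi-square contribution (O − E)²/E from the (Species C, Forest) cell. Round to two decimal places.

Row total (Species C) = 42; column total (Forest) = 104; N = 236.
Expected count E = 42 × 104 / 236 = 18.508.
Contribution = (O − E)²/E = (14 − 18.508)² / 18.508 = 1.10.

1.10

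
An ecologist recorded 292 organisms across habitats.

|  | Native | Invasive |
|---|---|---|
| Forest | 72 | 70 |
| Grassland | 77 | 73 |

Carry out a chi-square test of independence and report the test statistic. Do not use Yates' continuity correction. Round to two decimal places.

Row totals: 142, 150. Column totals: 149, 143. Grand total N = 292.
Expected counts (row total × column total / N):
  Forest, Native: 142×149/292 = 72.459
  Forest, Invasive: 142×143/292 = 69.541
  Grassland, Native: 150×149/292 = 76.541
  Grassland, Invasive: 150×143/292 = 73.459
Contributions (O − E)²/E:
  (72 − 72.459)²/72.459 = 0.0029
  (70 − 69.541)²/69.541 = 0.0030
  (77 − 76.541)²/76.541 = 0.0028
  (73 − 73.459)²/73.459 = 0.0029
χ² = 0.0029 + 0.0030 + 0.0028 + 0.0029 = 0.01

0.01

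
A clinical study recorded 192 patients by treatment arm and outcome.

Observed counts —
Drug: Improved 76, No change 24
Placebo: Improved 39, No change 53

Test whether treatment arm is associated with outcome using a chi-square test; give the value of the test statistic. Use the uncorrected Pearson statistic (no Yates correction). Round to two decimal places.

Row totals: 100, 92. Column totals: 115, 77. Grand total N = 192.
Expected counts (row total × column total / N):
  Drug, Improved: 100×115/192 = 59.896
  Drug, No change: 100×77/192 = 40.104
  Placebo, Improved: 92×115/192 = 55.104
  Placebo, No change: 92×77/192 = 36.896
Contributions (O − E)²/E:
  (76 − 59.896)²/59.896 = 4.3298
  (24 − 40.104)²/40.104 = 6.4667
  (39 − 55.104)²/55.104 = 4.7064
  (53 − 36.896)²/36.896 = 7.0289
χ² = 4.3298 + 6.4667 + 4.7064 + 7.0289 = 22.53

22.53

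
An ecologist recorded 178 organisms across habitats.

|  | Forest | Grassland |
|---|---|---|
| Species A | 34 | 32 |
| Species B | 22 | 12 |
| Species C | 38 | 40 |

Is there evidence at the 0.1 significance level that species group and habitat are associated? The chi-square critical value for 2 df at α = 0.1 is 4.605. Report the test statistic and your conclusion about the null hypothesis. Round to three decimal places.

Row totals: 66, 34, 78. Column totals: 94, 84. Grand total N = 178.
Expected counts (row total × column total / N):
  Species A, Forest: 66×94/178 = 34.8539
  Species A, Grassland: 66×84/178 = 31.1461
  Species B, Forest: 34×94/178 = 17.9551
  Species B, Grassland: 34×84/178 = 16.0449
  Species C, Forest: 78×94/178 = 41.1910
  Species C, Grassland: 78×84/178 = 36.8090
Contributions (O − E)²/E:
  (34 − 34.8539)²/34.8539 = 0.0209
  (32 − 31.1461)²/31.1461 = 0.0234
  (22 − 17.9551)²/17.9551 = 0.9112
  (12 − 16.0449)²/16.0449 = 1.0197
  (38 − 41.1910)²/41.1910 = 0.2472
  (40 − 36.8090)²/36.8090 = 0.2766
χ² = 0.0209 + 0.0234 + 0.9112 + 1.0197 + 0.2472 + 0.2766 = 2.499
df = (3−1)(2−1) = 2. Since 2.499 < 4.605, fail to reject the null hypothesis of independence at α = 0.1.

2.499; fail to reject H₀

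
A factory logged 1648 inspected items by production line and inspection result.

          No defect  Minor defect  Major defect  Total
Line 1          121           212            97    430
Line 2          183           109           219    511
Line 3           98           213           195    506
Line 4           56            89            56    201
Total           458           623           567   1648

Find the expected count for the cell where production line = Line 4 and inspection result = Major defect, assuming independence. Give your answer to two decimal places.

69.15

Row total (Line 4) = 201; column total (Major defect) = 567; grand total N = 1648.
Expected count = (row total × column total) / N = 201 × 567 / 1648 = 69.15.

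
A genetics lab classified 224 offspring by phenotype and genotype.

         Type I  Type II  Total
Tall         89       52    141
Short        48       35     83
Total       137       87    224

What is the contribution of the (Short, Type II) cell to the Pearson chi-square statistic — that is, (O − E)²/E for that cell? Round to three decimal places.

Row total (Short) = 83; column total (Type II) = 87; N = 224.
Expected count E = 83 × 87 / 224 = 32.2366.
Contribution = (O − E)²/E = (35 − 32.2366)² / 32.2366 = 0.237.

0.237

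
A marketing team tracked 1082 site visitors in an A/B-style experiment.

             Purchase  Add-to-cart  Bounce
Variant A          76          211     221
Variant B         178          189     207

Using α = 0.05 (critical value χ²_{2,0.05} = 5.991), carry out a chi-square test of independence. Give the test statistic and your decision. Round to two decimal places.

Row totals: 508, 574. Column totals: 254, 400, 428. Grand total N = 1082.
Expected counts (row total × column total / N):
  Variant A, Purchase: 508×254/1082 = 119.253
  Variant A, Add-to-cart: 508×400/1082 = 187.800
  Variant A, Bounce: 508×428/1082 = 200.946
  Variant B, Purchase: 574×254/1082 = 134.747
  Variant B, Add-to-cart: 574×400/1082 = 212.200
  Variant B, Bounce: 574×428/1082 = 227.054
Contributions (O − E)²/E:
  (76 − 119.253)²/119.253 = 15.6878
  (211 − 187.800)²/187.800 = 2.8660
  (221 − 200.946)²/200.946 = 2.0013
  (178 − 134.747)²/134.747 = 13.8840
  (189 − 212.200)²/212.200 = 2.5365
  (207 − 227.054)²/227.054 = 1.7712
χ² = 15.6878 + 2.8660 + 2.0013 + 13.8840 + 2.5365 + 1.7712 = 38.75
df = (2−1)(3−1) = 2. Since 38.75 > 5.991, reject the null hypothesis of independence at α = 0.05.

38.75; reject H₀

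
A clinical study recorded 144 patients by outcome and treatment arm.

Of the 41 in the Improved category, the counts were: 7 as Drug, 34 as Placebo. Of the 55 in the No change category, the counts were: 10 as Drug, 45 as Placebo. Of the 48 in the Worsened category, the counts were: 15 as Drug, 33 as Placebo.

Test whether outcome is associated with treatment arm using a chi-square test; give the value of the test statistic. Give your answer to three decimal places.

Row totals: 41, 55, 48. Column totals: 32, 112. Grand total N = 144.
Expected counts (row total × column total / N):
  Improved, Drug: 41×32/144 = 9.1111
  Improved, Placebo: 41×112/144 = 31.8889
  No change, Drug: 55×32/144 = 12.2222
  No change, Placebo: 55×112/144 = 42.7778
  Worsened, Drug: 48×32/144 = 10.6667
  Worsened, Placebo: 48×112/144 = 37.3333
Contributions (O − E)²/E:
  (7 − 9.1111)²/9.1111 = 0.4892
  (34 − 31.8889)²/31.8889 = 0.1398
  (10 − 12.2222)²/12.2222 = 0.4040
  (45 − 42.7778)²/42.7778 = 0.1154
  (15 − 10.6667)²/10.6667 = 1.7604
  (33 − 37.3333)²/37.3333 = 0.5030
χ² = 0.4892 + 0.1398 + 0.4040 + 0.1154 + 1.7604 + 0.5030 = 3.412

3.412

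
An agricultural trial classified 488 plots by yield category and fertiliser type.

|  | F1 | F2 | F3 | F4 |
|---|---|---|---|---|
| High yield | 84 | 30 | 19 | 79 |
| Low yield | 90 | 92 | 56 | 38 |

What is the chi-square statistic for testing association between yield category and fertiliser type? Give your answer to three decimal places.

Row totals: 212, 276. Column totals: 174, 122, 75, 117. Grand total N = 488.
Expected counts (row total × column total / N):
  High yield, F1: 212×174/488 = 75.5902
  High yield, F2: 212×122/488 = 53.0000
  High yield, F3: 212×75/488 = 32.5820
  High yield, F4: 212×117/488 = 50.8279
  Low yield, F1: 276×174/488 = 98.4098
  Low yield, F2: 276×122/488 = 69.0000
  Low yield, F3: 276×75/488 = 42.4180
  Low yield, F4: 276×117/488 = 66.1721
Contributions (O − E)²/E:
  (84 − 75.5902)²/75.5902 = 0.9356
  (30 − 53.0000)²/53.0000 = 9.9811
  (19 − 32.5820)²/32.5820 = 5.6617
  (79 − 50.8279)²/50.8279 = 15.6148
  (90 − 98.4098)²/98.4098 = 0.7187
  (92 − 69.0000)²/69.0000 = 7.6667
  (56 − 42.4180)²/42.4180 = 4.3489
  (38 − 66.1721)²/66.1721 = 11.9940
χ² = 0.9356 + 9.9811 + 5.6617 + 15.6148 + 0.7187 + 7.6667 + 4.3489 + 11.9940 = 56.922

56.922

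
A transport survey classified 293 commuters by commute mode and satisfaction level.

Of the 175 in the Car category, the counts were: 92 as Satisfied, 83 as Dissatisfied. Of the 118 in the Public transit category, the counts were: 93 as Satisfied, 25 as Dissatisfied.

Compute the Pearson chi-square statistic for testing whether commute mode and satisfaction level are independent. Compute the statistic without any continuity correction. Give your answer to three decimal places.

20.854

Row totals: 175, 118. Column totals: 185, 108. Grand total N = 293.
Expected counts (row total × column total / N):
  Car, Satisfied: 175×185/293 = 110.4949
  Car, Dissatisfied: 175×108/293 = 64.5051
  Public transit, Satisfied: 118×185/293 = 74.5051
  Public transit, Dissatisfied: 118×108/293 = 43.4949
Contributions (O − E)²/E:
  (92 − 110.4949)²/110.4949 = 3.0957
  (83 − 64.5051)²/64.5051 = 5.3029
  (93 − 74.5051)²/74.5051 = 4.5911
  (25 − 43.4949)²/43.4949 = 7.8644
χ² = 3.0957 + 5.3029 + 4.5911 + 7.8644 = 20.854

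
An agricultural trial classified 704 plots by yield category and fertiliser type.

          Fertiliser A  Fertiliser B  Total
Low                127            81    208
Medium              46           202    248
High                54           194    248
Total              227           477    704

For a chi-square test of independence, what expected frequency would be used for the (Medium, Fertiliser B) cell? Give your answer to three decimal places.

Row total (Medium) = 248; column total (Fertiliser B) = 477; grand total N = 704.
Expected count = (row total × column total) / N = 248 × 477 / 704 = 168.034.

168.034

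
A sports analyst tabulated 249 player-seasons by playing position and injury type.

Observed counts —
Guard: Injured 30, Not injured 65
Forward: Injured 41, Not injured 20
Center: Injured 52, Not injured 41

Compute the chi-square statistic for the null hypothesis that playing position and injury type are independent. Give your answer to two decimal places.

21.39

Row totals: 95, 61, 93. Column totals: 123, 126. Grand total N = 249.
Expected counts (row total × column total / N):
  Guard, Injured: 95×123/249 = 46.928
  Guard, Not injured: 95×126/249 = 48.072
  Forward, Injured: 61×123/249 = 30.133
  Forward, Not injured: 61×126/249 = 30.867
  Center, Injured: 93×123/249 = 45.940
  Center, Not injured: 93×126/249 = 47.060
Contributions (O − E)²/E:
  (30 − 46.928)²/46.928 = 6.1063
  (65 − 48.072)²/48.072 = 5.9610
  (41 − 30.133)²/30.133 = 3.9190
  (20 − 30.867)²/30.867 = 3.8258
  (52 − 45.940)²/45.940 = 0.7994
  (41 − 47.060)²/47.060 = 0.7804
χ² = 6.1063 + 5.9610 + 3.9190 + 3.8258 + 0.7994 + 0.7804 = 21.39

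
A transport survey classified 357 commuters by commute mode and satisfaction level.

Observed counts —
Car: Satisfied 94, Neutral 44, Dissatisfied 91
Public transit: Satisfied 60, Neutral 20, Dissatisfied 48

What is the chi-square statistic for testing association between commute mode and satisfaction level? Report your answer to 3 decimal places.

1.342

Row totals: 229, 128. Column totals: 154, 64, 139. Grand total N = 357.
Expected counts (row total × column total / N):
  Car, Satisfied: 229×154/357 = 98.7843
  Car, Neutral: 229×64/357 = 41.0532
  Car, Dissatisfied: 229×139/357 = 89.1625
  Public transit, Satisfied: 128×154/357 = 55.2157
  Public transit, Neutral: 128×64/357 = 22.9468
  Public transit, Dissatisfied: 128×139/357 = 49.8375
Contributions (O − E)²/E:
  (94 − 98.7843)²/98.7843 = 0.2317
  (44 − 41.0532)²/41.0532 = 0.2115
  (91 − 89.1625)²/89.1625 = 0.0379
  (60 − 55.2157)²/55.2157 = 0.4145
  (20 − 22.9468)²/22.9468 = 0.3784
  (48 − 49.8375)²/49.8375 = 0.0677
χ² = 0.2317 + 0.2115 + 0.0379 + 0.4145 + 0.3784 + 0.0677 = 1.342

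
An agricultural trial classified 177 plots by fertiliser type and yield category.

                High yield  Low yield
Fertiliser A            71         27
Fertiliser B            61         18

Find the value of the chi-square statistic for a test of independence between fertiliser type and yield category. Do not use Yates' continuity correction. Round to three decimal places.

Row totals: 98, 79. Column totals: 132, 45. Grand total N = 177.
Expected counts (row total × column total / N):
  Fertiliser A, High yield: 98×132/177 = 73.0847
  Fertiliser A, Low yield: 98×45/177 = 24.9153
  Fertiliser B, High yield: 79×132/177 = 58.9153
  Fertiliser B, Low yield: 79×45/177 = 20.0847
Contributions (O − E)²/E:
  (71 − 73.0847)²/73.0847 = 0.0595
  (27 − 24.9153)²/24.9153 = 0.1744
  (61 − 58.9153)²/58.9153 = 0.0738
  (18 − 20.0847)²/20.0847 = 0.2164
χ² = 0.0595 + 0.1744 + 0.0738 + 0.2164 = 0.524

0.524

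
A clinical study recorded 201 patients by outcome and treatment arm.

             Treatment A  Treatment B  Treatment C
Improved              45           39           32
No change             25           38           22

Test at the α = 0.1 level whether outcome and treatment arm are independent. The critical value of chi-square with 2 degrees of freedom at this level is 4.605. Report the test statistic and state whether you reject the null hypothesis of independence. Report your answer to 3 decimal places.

2.866; fail to reject H₀

Row totals: 116, 85. Column totals: 70, 77, 54. Grand total N = 201.
Expected counts (row total × column total / N):
  Improved, Treatment A: 116×70/201 = 40.3980
  Improved, Treatment B: 116×77/201 = 44.4378
  Improved, Treatment C: 116×54/201 = 31.1642
  No change, Treatment A: 85×70/201 = 29.6020
  No change, Treatment B: 85×77/201 = 32.5622
  No change, Treatment C: 85×54/201 = 22.8358
Contributions (O − E)²/E:
  (45 − 40.3980)²/40.3980 = 0.5242
  (39 − 44.4378)²/44.4378 = 0.6654
  (32 − 31.1642)²/31.1642 = 0.0224
  (25 − 29.6020)²/29.6020 = 0.7154
  (38 − 32.5622)²/32.5622 = 0.9081
  (22 − 22.8358)²/22.8358 = 0.0306
χ² = 0.5242 + 0.6654 + 0.0224 + 0.7154 + 0.9081 + 0.0306 = 2.866
df = (2−1)(3−1) = 2. Since 2.866 < 4.605, fail to reject the null hypothesis of independence at α = 0.1.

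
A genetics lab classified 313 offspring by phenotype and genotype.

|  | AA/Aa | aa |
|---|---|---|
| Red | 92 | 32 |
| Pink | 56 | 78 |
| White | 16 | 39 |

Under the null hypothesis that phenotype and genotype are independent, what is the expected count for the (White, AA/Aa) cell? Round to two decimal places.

28.82

Row total (White) = 55; column total (AA/Aa) = 164; grand total N = 313.
Expected count = (row total × column total) / N = 55 × 164 / 313 = 28.82.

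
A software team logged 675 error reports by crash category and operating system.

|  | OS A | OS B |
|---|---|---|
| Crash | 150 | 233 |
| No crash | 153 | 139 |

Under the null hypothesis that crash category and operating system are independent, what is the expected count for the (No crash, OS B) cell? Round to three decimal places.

160.924

Row total (No crash) = 292; column total (OS B) = 372; grand total N = 675.
Expected count = (row total × column total) / N = 292 × 372 / 675 = 160.924.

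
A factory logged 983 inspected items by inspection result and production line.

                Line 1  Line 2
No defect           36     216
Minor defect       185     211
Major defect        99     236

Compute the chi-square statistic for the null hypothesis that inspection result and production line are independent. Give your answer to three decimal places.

Row totals: 252, 396, 335. Column totals: 320, 663. Grand total N = 983.
Expected counts (row total × column total / N):
  No defect, Line 1: 252×320/983 = 82.0346
  No defect, Line 2: 252×663/983 = 169.9654
  Minor defect, Line 1: 396×320/983 = 128.9115
  Minor defect, Line 2: 396×663/983 = 267.0885
  Major defect, Line 1: 335×320/983 = 109.0539
  Major defect, Line 2: 335×663/983 = 225.9461
Contributions (O − E)²/E:
  (36 − 82.0346)²/82.0346 = 25.8328
  (216 − 169.9654)²/169.9654 = 12.4683
  (185 − 128.9115)²/128.9115 = 24.4037
  (211 − 267.0885)²/267.0885 = 11.7786
  (99 − 109.0539)²/109.0539 = 0.9269
  (236 − 225.9461)²/225.9461 = 0.4474
χ² = 25.8328 + 12.4683 + 24.4037 + 11.7786 + 0.9269 + 0.4474 = 75.858

75.858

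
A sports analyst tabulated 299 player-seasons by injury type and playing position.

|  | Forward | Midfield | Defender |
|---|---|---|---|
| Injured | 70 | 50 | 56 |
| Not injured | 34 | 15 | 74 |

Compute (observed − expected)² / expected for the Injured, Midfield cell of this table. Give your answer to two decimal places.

Row total (Injured) = 176; column total (Midfield) = 65; N = 299.
Expected count E = 176 × 65 / 299 = 38.261.
Contribution = (O − E)²/E = (50 − 38.261)² / 38.261 = 3.60.

3.60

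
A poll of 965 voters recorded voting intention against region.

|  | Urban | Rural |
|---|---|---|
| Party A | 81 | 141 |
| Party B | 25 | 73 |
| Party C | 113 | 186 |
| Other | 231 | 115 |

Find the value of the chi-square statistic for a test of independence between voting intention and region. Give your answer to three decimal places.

92.481

Row totals: 222, 98, 299, 346. Column totals: 450, 515. Grand total N = 965.
Expected counts (row total × column total / N):
  Party A, Urban: 222×450/965 = 103.5233
  Party A, Rural: 222×515/965 = 118.4767
  Party B, Urban: 98×450/965 = 45.6995
  Party B, Rural: 98×515/965 = 52.3005
  Party C, Urban: 299×450/965 = 139.4301
  Party C, Rural: 299×515/965 = 159.5699
  Other, Urban: 346×450/965 = 161.3472
  Other, Rural: 346×515/965 = 184.6528
Contributions (O − E)²/E:
  (81 − 103.5233)²/103.5233 = 4.9003
  (141 − 118.4767)²/118.4767 = 4.2818
  (25 − 45.6995)²/45.6995 = 9.3758
  (73 − 52.3005)²/52.3005 = 8.1925
  (113 − 139.4301)²/139.4301 = 5.0100
  (186 − 159.5699)²/159.5699 = 4.3777
  (231 − 161.3472)²/161.3472 = 30.0688
  (115 − 184.6528)²/184.6528 = 26.2737
χ² = 4.9003 + 4.2818 + 9.3758 + 8.1925 + 5.0100 + 4.3777 + 30.0688 + 26.2737 = 92.481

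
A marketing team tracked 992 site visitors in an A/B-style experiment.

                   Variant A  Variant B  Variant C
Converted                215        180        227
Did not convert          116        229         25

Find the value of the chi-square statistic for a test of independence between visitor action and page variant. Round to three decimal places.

Row totals: 622, 370. Column totals: 331, 409, 252. Grand total N = 992.
Expected counts (row total × column total / N):
  Converted, Variant A: 622×331/992 = 207.5423
  Converted, Variant B: 622×409/992 = 256.4496
  Converted, Variant C: 622×252/992 = 158.0081
  Did not convert, Variant A: 370×331/992 = 123.4577
  Did not convert, Variant B: 370×409/992 = 152.5504
  Did not convert, Variant C: 370×252/992 = 93.9919
Contributions (O − E)²/E:
  (215 − 207.5423)²/207.5423 = 0.2680
  (180 − 256.4496)²/256.4496 = 22.7902
  (227 − 158.0081)²/158.0081 = 30.1243
  (116 − 123.4577)²/123.4577 = 0.4505
  (229 − 152.5504)²/152.5504 = 38.3122
  (25 − 93.9919)²/93.9919 = 50.6414
χ² = 0.2680 + 22.7902 + 30.1243 + 0.4505 + 38.3122 + 50.6414 = 142.587

142.587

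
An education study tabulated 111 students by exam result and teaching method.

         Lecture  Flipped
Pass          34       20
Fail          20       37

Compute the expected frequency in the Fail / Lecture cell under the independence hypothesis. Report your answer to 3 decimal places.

27.730

Row total (Fail) = 57; column total (Lecture) = 54; grand total N = 111.
Expected count = (row total × column total) / N = 57 × 54 / 111 = 27.730.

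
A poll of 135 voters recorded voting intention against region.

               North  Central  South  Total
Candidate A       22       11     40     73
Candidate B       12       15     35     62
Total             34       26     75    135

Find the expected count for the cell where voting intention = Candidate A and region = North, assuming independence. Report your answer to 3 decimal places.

Row total (Candidate A) = 73; column total (North) = 34; grand total N = 135.
Expected count = (row total × column total) / N = 73 × 34 / 135 = 18.385.

18.385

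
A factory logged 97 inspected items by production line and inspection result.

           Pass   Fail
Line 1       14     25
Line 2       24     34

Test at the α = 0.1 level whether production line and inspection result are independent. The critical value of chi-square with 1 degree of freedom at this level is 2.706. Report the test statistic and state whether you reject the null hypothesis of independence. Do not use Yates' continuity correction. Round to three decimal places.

0.294; fail to reject H₀

Row totals: 39, 58. Column totals: 38, 59. Grand total N = 97.
Expected counts (row total × column total / N):
  Line 1, Pass: 39×38/97 = 15.2784
  Line 1, Fail: 39×59/97 = 23.7216
  Line 2, Pass: 58×38/97 = 22.7216
  Line 2, Fail: 58×59/97 = 35.2784
Contributions (O − E)²/E:
  (14 − 15.2784)²/15.2784 = 0.1070
  (25 − 23.7216)²/23.7216 = 0.0689
  (24 − 22.7216)²/22.7216 = 0.0719
  (34 − 35.2784)²/35.2784 = 0.0463
χ² = 0.1070 + 0.0689 + 0.0719 + 0.0463 = 0.294
df = (2−1)(2−1) = 1. Since 0.294 < 2.706, fail to reject the null hypothesis of independence at α = 0.1.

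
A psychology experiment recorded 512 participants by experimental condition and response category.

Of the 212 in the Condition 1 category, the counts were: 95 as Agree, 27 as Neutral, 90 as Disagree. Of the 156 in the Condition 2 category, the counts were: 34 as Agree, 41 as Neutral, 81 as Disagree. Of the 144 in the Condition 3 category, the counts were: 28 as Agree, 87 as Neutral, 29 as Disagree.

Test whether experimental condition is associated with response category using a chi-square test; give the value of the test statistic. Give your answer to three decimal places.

Row totals: 212, 156, 144. Column totals: 157, 155, 200. Grand total N = 512.
Expected counts (row total × column total / N):
  Condition 1, Agree: 212×157/512 = 65.00781
  Condition 1, Neutral: 212×155/512 = 64.17969
  Condition 1, Disagree: 212×200/512 = 82.81250
  Condition 2, Agree: 156×157/512 = 47.83594
  Condition 2, Neutral: 156×155/512 = 47.22656
  Condition 2, Disagree: 156×200/512 = 60.93750
  Condition 3, Agree: 144×157/512 = 44.15625
  Condition 3, Neutral: 144×155/512 = 43.59375
  Condition 3, Disagree: 144×200/512 = 56.25000
Contributions (O − E)²/E:
  (95 − 65.00781)²/65.00781 = 13.8373
  (27 − 64.17969)²/64.17969 = 21.5384
  (90 − 82.81250)²/82.81250 = 0.6238
  (34 − 47.83594)²/47.83594 = 4.0019
  (41 − 47.22656)²/47.22656 = 0.8209
  (81 − 60.93750)²/60.93750 = 6.6052
  (28 − 44.15625)²/44.15625 = 5.9114
  (87 − 43.59375)²/43.59375 = 43.2196
  (29 − 56.25000)²/56.25000 = 13.2011
χ² = 13.8373 + 21.5384 + 0.6238 + 4.0019 + 0.8209 + 6.6052 + 5.9114 + 43.2196 + 13.2011 = 109.760

109.760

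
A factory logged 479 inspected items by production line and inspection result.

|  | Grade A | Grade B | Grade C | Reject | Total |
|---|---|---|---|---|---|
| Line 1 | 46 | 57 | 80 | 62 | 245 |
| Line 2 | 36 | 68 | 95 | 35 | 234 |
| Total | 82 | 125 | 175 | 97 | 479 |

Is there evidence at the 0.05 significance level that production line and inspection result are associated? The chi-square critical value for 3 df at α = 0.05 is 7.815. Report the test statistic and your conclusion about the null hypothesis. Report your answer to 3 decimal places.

10.742; reject H₀

Grand total N = 479.
Expected counts (row total × column total / N):
  Line 1, Grade A: 245×82/479 = 41.9415
  Line 1, Grade B: 245×125/479 = 63.9353
  Line 1, Grade C: 245×175/479 = 89.5094
  Line 1, Reject: 245×97/479 = 49.6138
  Line 2, Grade A: 234×82/479 = 40.0585
  Line 2, Grade B: 234×125/479 = 61.0647
  Line 2, Grade C: 234×175/479 = 85.4906
  Line 2, Reject: 234×97/479 = 47.3862
Contributions (O − E)²/E:
  (46 − 41.9415)²/41.9415 = 0.3927
  (57 − 63.9353)²/63.9353 = 0.7523
  (80 − 89.5094)²/89.5094 = 1.0103
  (62 − 49.6138)²/49.6138 = 3.0922
  (36 − 40.0585)²/40.0585 = 0.4112
  (68 − 61.0647)²/61.0647 = 0.7877
  (95 − 85.4906)²/85.4906 = 1.0578
  (35 − 47.3862)²/47.3862 = 3.2376
χ² = 0.3927 + 0.7523 + 1.0103 + 3.0922 + 0.4112 + 0.7877 + 1.0578 + 3.2376 = 10.742
df = (2−1)(4−1) = 3. Since 10.742 > 7.815, reject the null hypothesis of independence at α = 0.05.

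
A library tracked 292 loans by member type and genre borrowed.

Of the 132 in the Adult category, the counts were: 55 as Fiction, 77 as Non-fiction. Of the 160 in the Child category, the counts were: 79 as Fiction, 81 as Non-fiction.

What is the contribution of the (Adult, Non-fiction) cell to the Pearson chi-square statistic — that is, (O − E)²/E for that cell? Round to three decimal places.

0.435

Row total (Adult) = 132; column total (Non-fiction) = 158; N = 292.
Expected count E = 132 × 158 / 292 = 71.4247.
Contribution = (O − E)²/E = (77 − 71.4247)² / 71.4247 = 0.435.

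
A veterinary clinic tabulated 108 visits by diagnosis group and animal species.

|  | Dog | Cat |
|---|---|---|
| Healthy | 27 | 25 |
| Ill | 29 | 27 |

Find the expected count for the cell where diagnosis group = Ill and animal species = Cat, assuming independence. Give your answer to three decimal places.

26.963

Row total (Ill) = 56; column total (Cat) = 52; grand total N = 108.
Expected count = (row total × column total) / N = 56 × 52 / 108 = 26.963.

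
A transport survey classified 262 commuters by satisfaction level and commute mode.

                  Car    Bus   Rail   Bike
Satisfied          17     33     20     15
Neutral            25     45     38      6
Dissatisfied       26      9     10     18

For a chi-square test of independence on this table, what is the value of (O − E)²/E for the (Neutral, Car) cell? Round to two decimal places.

Row total (Neutral) = 114; column total (Car) = 68; N = 262.
Expected count E = 114 × 68 / 262 = 29.588.
Contribution = (O − E)²/E = (25 − 29.588)² / 29.588 = 0.71.

0.71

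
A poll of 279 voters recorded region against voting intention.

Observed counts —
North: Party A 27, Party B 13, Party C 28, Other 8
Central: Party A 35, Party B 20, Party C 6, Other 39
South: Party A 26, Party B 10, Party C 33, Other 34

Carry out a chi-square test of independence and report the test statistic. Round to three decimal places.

Row totals: 76, 100, 103. Column totals: 88, 43, 67, 81. Grand total N = 279.
Expected counts (row total × column total / N):
  North, Party A: 76×88/279 = 23.97133
  North, Party B: 76×43/279 = 11.71326
  North, Party C: 76×67/279 = 18.25090
  North, Other: 76×81/279 = 22.06452
  Central, Party A: 100×88/279 = 31.54122
  Central, Party B: 100×43/279 = 15.41219
  Central, Party C: 100×67/279 = 24.01434
  Central, Other: 100×81/279 = 29.03226
  South, Party A: 103×88/279 = 32.48746
  South, Party B: 103×43/279 = 15.87455
  South, Party C: 103×67/279 = 24.73477
  South, Other: 103×81/279 = 29.90323
Contributions (O − E)²/E:
  (27 − 23.97133)²/23.97133 = 0.3827
  (13 − 11.71326)²/11.71326 = 0.1414
  (28 − 18.25090)²/18.25090 = 5.2077
  (8 − 22.06452)²/22.06452 = 8.9651
  (35 − 31.54122)²/31.54122 = 0.3793
  (20 − 15.41219)²/15.41219 = 1.3657
  (6 − 24.01434)²/24.01434 = 13.5134
  (39 − 29.03226)²/29.03226 = 3.4223
  (26 − 32.48746)²/32.48746 = 1.2955
  (10 − 15.87455)²/15.87455 = 2.1739
  (33 − 24.73477)²/24.73477 = 2.7619
  (34 − 29.90323)²/29.90323 = 0.5613
χ² = 0.3827 + 0.1414 + 5.2077 + 8.9651 + 0.3793 + 1.3657 + 13.5134 + 3.4223 + 1.2955 + 2.1739 + 2.7619 + 0.5613 = 40.170

40.170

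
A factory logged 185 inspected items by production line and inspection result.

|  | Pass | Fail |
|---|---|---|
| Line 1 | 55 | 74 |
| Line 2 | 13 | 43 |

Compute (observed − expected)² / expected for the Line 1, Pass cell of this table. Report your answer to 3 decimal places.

1.213

Row total (Line 1) = 129; column total (Pass) = 68; N = 185.
Expected count E = 129 × 68 / 185 = 47.4162.
Contribution = (O − E)²/E = (55 − 47.4162)² / 47.4162 = 1.213.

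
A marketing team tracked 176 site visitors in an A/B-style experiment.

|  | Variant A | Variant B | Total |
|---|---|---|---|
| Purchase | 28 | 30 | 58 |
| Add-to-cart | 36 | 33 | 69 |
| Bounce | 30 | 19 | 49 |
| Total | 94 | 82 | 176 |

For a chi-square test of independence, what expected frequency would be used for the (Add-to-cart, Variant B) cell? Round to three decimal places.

Row total (Add-to-cart) = 69; column total (Variant B) = 82; grand total N = 176.
Expected count = (row total × column total) / N = 69 × 82 / 176 = 32.148.

32.148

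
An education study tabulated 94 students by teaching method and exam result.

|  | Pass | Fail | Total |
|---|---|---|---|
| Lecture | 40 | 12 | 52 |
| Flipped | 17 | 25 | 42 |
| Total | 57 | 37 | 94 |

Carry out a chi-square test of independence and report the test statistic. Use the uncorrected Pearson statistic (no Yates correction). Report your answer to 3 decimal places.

12.931

Grand total N = 94.
Expected counts (row total × column total / N):
  Lecture, Pass: 52×57/94 = 31.5319
  Lecture, Fail: 52×37/94 = 20.4681
  Flipped, Pass: 42×57/94 = 25.4681
  Flipped, Fail: 42×37/94 = 16.5319
Contributions (O − E)²/E:
  (40 − 31.5319)²/31.5319 = 2.2742
  (12 − 20.4681)²/20.4681 = 3.5034
  (17 − 25.4681)²/25.4681 = 2.8156
  (25 − 16.5319)²/16.5319 = 4.3376
χ² = 2.2742 + 3.5034 + 2.8156 + 4.3376 = 12.931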